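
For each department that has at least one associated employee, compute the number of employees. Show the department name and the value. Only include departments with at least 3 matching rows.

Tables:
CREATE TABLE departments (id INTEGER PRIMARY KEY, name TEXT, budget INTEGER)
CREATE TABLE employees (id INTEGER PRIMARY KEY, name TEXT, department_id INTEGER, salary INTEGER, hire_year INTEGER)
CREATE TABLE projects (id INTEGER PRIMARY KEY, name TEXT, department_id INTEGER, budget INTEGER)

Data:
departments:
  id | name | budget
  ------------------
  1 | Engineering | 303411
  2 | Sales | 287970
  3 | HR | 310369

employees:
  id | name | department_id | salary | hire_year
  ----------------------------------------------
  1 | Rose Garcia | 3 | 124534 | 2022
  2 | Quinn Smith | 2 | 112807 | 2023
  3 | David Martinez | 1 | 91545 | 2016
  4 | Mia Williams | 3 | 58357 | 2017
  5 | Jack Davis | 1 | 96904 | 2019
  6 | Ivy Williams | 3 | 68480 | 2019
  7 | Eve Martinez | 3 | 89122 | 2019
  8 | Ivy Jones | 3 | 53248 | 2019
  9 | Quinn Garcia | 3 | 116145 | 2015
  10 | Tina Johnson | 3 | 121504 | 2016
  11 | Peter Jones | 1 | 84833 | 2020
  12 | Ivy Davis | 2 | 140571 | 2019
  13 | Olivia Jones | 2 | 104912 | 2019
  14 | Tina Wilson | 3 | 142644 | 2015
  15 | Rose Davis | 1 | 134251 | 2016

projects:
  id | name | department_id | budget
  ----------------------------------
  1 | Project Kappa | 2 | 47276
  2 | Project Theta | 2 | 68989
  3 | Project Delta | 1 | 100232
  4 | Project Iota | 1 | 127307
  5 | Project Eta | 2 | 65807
SELECT p.name, COUNT(*) AS n FROM employees c JOIN departments p ON c.department_id = p.id GROUP BY p.id, p.name HAVING COUNT(*) >= 3

Execution result:
name | n
Engineering | 4
Sales | 3
HR | 8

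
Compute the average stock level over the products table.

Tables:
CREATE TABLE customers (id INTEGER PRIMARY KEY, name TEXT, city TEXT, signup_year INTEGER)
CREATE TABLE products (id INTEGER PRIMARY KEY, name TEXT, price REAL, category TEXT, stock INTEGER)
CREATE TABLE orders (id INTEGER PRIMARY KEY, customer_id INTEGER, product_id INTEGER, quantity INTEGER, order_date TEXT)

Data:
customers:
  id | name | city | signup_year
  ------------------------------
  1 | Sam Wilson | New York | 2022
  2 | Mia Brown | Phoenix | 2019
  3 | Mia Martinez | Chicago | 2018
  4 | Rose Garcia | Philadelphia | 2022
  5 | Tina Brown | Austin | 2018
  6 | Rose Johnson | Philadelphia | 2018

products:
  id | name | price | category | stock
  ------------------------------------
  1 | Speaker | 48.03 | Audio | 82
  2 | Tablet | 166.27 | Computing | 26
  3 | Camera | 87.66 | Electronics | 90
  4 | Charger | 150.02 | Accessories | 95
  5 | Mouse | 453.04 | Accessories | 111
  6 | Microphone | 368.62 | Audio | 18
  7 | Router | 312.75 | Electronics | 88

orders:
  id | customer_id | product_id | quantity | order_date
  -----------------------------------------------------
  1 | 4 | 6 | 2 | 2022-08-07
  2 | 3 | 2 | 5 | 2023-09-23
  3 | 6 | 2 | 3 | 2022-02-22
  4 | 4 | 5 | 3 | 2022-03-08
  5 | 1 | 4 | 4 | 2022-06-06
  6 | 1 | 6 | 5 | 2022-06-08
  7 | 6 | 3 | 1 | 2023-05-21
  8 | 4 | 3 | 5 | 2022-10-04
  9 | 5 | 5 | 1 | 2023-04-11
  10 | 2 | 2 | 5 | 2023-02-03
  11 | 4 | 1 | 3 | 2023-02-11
SELECT AVG(stock) FROM products

Execution result:
72.86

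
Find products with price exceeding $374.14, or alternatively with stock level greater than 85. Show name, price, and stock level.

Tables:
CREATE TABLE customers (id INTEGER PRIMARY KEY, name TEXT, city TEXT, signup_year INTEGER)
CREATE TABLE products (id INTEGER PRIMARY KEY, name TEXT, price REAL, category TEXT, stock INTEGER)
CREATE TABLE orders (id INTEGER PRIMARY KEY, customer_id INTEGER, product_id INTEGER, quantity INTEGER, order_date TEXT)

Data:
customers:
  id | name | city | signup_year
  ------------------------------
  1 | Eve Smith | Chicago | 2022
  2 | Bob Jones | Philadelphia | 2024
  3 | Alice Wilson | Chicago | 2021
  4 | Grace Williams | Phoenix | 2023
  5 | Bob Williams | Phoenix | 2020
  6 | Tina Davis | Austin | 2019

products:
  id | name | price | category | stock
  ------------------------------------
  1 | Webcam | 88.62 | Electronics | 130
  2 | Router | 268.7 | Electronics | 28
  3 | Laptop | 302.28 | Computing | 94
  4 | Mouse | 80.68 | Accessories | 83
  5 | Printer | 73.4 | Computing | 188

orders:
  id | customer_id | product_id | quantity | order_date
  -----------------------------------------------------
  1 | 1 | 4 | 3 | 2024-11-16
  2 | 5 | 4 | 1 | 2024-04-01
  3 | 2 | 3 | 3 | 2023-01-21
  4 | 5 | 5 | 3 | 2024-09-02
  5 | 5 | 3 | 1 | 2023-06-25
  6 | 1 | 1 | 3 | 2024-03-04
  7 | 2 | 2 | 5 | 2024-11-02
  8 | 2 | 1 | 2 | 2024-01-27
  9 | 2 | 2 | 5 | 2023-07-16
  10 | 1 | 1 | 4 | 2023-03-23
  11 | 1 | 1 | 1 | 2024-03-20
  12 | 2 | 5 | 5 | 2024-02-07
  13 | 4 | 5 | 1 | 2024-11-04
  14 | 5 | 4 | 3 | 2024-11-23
SELECT name, price, stock FROM products WHERE price > 374.14 OR stock > 85

Execution result:
name | price | stock
Webcam | 88.62 | 130
Laptop | 302.28 | 94
Printer | 73.40 | 188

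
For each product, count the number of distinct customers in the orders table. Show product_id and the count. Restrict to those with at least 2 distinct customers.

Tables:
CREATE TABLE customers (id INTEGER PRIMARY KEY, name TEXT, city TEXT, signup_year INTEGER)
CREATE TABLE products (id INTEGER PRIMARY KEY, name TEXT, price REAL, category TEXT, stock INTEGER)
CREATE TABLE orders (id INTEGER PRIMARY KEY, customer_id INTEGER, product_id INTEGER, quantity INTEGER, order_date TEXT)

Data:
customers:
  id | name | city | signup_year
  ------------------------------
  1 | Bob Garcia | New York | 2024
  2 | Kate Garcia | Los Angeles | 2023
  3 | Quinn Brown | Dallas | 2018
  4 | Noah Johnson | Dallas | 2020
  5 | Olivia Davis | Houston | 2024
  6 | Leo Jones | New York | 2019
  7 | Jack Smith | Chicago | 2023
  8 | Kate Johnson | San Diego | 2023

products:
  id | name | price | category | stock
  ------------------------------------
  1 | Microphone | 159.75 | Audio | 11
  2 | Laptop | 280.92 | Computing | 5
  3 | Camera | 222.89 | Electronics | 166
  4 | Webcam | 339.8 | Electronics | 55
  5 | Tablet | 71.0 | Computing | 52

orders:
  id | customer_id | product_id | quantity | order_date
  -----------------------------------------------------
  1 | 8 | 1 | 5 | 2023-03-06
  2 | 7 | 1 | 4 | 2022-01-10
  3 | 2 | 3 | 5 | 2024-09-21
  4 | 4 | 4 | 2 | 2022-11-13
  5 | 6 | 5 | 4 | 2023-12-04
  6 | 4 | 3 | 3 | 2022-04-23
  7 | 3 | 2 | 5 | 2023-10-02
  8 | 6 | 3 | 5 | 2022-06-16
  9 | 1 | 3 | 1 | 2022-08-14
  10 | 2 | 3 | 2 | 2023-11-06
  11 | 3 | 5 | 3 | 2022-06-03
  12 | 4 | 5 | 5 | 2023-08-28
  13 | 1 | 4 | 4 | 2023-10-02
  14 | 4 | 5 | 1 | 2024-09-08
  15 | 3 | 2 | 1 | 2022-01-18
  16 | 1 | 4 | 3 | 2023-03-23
SELECT product_id, COUNT(DISTINCT customer_id) AS distinct_customer_count FROM orders GROUP BY product_id HAVING COUNT(DISTINCT customer_id) >= 2

Execution result:
product_id | distinct_customer_count
1 | 2
3 | 4
4 | 2
5 | 3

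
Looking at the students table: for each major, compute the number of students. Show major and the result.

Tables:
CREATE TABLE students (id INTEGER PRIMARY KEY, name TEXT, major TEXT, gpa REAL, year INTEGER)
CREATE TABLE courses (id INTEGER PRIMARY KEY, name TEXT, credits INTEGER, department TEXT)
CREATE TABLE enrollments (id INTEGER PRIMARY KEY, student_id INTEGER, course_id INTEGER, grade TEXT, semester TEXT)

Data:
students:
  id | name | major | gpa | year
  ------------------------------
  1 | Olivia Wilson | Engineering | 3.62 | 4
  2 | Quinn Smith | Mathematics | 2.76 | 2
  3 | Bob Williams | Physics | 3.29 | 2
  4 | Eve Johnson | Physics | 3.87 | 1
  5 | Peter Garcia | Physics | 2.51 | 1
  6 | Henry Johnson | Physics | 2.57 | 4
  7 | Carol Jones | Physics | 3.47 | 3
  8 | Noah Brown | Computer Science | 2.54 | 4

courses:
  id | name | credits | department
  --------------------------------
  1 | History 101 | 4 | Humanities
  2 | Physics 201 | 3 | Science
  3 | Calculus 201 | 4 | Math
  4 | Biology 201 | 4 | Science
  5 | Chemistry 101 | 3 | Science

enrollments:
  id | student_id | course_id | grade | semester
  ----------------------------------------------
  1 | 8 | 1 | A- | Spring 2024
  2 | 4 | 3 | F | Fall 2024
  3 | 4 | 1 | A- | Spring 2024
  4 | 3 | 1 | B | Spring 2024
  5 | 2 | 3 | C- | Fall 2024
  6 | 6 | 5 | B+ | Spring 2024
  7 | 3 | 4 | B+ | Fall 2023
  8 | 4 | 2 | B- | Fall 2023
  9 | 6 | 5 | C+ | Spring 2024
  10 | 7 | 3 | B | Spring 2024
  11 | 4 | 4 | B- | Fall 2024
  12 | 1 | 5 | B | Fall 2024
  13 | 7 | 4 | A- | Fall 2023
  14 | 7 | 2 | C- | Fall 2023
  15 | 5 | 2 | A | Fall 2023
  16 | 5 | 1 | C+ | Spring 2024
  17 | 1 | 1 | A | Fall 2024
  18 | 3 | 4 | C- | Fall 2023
SELECT major, COUNT(*) AS n FROM students GROUP BY major

Execution result:
major | n
Computer Science | 1
Engineering | 1
Mathematics | 1
Physics | 5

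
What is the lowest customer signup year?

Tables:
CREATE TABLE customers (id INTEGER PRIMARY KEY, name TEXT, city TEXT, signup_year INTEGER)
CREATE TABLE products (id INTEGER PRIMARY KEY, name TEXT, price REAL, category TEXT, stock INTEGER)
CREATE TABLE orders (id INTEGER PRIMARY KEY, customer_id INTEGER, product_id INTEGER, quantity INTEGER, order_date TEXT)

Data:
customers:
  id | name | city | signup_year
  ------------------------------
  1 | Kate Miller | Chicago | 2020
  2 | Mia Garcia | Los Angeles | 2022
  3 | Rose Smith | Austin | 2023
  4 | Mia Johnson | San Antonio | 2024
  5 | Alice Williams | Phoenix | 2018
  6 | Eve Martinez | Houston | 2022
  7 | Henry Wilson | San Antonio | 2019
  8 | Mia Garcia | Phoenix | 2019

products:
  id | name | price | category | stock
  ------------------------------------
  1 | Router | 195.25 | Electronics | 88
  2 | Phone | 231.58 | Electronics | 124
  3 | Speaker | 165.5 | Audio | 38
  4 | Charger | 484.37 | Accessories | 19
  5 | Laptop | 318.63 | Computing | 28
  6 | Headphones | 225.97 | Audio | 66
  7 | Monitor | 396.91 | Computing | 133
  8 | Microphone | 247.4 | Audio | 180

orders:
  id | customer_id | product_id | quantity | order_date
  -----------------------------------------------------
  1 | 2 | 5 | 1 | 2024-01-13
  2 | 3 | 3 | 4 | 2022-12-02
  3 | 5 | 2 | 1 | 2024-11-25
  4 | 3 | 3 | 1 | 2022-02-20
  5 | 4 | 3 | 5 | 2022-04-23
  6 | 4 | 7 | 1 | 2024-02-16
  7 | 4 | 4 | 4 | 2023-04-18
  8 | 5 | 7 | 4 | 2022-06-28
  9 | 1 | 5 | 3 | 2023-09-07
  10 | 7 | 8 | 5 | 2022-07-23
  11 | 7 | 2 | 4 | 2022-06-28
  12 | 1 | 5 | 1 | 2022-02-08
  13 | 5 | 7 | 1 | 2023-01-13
SELECT MIN(signup_year) FROM customers

Execution result:
2018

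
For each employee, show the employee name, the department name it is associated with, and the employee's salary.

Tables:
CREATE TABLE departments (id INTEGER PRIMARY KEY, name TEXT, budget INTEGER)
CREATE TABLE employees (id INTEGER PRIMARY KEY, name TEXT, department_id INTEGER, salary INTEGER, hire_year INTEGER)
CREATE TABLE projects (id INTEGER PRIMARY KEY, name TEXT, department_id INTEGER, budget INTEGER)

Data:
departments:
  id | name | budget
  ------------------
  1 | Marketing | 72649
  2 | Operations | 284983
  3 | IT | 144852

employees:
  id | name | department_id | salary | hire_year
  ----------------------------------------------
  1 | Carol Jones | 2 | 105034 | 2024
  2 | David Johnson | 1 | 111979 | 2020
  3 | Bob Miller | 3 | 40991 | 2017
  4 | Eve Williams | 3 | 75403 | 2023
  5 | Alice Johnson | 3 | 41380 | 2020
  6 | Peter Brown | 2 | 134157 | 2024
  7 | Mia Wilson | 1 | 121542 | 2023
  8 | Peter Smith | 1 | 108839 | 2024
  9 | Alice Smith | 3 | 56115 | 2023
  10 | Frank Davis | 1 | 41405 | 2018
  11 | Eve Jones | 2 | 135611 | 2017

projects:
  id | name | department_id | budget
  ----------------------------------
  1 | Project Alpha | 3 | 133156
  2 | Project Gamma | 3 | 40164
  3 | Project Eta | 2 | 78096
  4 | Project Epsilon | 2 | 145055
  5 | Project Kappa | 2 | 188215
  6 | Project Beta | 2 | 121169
SELECT c.name, p.name AS department, c.salary FROM employees c JOIN departments p ON c.department_id = p.id

Execution result:
name | department | salary
Carol Jones | Operations | 105034
David Johnson | Marketing | 111979
Bob Miller | IT | 40991
Eve Williams | IT | 75403
Alice Johnson | IT | 41380
Peter Brown | Operations | 134157
Mia Wilson | Marketing | 121542
Peter Smith | Marketing | 108839
Alice Smith | IT | 56115
Frank Davis | Marketing | 41405
Eve Jones | Operations | 135611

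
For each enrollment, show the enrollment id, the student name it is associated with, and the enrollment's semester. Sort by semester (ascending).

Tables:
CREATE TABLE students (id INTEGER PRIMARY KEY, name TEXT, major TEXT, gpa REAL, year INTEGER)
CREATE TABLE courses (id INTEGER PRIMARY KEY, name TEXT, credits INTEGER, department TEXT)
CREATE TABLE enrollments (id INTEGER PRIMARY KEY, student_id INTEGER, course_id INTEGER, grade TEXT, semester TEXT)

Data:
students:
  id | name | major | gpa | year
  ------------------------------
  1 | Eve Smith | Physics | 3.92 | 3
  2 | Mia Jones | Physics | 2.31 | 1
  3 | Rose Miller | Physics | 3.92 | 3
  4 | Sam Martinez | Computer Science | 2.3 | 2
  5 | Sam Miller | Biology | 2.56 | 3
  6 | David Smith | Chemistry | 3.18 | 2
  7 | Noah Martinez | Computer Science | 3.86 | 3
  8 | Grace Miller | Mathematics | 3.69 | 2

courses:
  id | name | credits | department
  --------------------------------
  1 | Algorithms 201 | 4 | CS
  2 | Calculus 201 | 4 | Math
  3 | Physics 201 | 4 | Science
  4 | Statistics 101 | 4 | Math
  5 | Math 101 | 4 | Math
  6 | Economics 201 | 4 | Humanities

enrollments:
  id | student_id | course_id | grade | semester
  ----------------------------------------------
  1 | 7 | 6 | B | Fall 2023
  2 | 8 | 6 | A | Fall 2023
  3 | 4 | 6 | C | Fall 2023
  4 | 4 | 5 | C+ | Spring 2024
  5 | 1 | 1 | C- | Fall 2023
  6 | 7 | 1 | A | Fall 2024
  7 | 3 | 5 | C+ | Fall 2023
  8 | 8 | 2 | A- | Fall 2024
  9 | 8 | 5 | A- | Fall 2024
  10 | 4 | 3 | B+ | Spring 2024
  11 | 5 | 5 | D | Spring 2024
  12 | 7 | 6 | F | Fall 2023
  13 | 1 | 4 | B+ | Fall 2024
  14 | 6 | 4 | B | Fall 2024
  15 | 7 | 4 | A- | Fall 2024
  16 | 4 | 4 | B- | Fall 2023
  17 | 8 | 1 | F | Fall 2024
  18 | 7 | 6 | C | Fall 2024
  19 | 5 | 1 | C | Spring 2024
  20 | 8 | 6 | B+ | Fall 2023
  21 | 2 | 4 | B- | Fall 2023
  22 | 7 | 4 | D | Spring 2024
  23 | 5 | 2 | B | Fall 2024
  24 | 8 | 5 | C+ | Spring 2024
SELECT c.id, p.name AS student, c.semester FROM enrollments c JOIN students p ON c.student_id = p.id ORDER BY c.semester ASC

Execution result:
id | student | semester
1 | Noah Martinez | Fall 2023
2 | Grace Miller | Fall 2023
3 | Sam Martinez | Fall 2023
5 | Eve Smith | Fall 2023
7 | Rose Miller | Fall 2023
12 | Noah Martinez | Fall 2023
16 | Sam Martinez | Fall 2023
20 | Grace Miller | Fall 2023
21 | Mia Jones | Fall 2023
6 | Noah Martinez | Fall 2024
8 | Grace Miller | Fall 2024
9 | Grace Miller | Fall 2024
13 | Eve Smith | Fall 2024
14 | David Smith | Fall 2024
15 | Noah Martinez | Fall 2024
17 | Grace Miller | Fall 2024
18 | Noah Martinez | Fall 2024
23 | Sam Miller | Fall 2024
4 | Sam Martinez | Spring 2024
10 | Sam Martinez | Spring 2024
11 | Sam Miller | Spring 2024
19 | Sam Miller | Spring 2024
22 | Noah Martinez | Spring 2024
24 | Grace Miller | Spring 2024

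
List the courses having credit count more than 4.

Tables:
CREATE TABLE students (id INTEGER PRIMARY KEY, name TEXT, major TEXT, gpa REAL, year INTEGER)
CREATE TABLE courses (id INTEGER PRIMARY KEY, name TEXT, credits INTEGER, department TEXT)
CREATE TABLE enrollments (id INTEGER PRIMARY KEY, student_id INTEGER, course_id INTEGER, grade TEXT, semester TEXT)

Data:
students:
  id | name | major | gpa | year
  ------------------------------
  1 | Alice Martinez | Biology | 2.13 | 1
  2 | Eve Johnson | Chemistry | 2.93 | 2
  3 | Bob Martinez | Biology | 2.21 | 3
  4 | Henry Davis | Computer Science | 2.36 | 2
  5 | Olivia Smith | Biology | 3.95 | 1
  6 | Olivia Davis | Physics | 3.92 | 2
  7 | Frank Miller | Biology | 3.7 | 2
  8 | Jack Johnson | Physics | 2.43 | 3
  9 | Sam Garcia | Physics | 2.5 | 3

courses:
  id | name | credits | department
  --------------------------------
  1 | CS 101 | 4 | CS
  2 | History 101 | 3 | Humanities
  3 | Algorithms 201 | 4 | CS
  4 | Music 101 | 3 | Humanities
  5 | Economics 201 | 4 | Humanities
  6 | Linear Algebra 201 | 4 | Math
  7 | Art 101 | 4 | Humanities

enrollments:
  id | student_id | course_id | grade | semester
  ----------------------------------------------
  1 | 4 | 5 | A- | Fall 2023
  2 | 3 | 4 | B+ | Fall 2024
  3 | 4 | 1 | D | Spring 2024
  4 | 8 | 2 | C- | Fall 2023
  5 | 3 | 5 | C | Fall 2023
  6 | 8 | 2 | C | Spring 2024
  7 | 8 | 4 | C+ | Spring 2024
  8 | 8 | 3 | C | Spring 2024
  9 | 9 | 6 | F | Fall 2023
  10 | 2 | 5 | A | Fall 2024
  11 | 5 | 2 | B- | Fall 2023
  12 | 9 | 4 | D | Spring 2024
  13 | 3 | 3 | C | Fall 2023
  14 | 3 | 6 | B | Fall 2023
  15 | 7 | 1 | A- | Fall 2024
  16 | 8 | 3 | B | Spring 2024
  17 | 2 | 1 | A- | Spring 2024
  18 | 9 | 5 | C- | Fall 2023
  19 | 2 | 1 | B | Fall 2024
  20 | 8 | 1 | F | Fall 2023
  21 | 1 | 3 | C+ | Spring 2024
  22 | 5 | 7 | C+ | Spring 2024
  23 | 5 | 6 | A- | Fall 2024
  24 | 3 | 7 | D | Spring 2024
SELECT name, credits FROM courses WHERE credits > 4

Execution result:
(no rows)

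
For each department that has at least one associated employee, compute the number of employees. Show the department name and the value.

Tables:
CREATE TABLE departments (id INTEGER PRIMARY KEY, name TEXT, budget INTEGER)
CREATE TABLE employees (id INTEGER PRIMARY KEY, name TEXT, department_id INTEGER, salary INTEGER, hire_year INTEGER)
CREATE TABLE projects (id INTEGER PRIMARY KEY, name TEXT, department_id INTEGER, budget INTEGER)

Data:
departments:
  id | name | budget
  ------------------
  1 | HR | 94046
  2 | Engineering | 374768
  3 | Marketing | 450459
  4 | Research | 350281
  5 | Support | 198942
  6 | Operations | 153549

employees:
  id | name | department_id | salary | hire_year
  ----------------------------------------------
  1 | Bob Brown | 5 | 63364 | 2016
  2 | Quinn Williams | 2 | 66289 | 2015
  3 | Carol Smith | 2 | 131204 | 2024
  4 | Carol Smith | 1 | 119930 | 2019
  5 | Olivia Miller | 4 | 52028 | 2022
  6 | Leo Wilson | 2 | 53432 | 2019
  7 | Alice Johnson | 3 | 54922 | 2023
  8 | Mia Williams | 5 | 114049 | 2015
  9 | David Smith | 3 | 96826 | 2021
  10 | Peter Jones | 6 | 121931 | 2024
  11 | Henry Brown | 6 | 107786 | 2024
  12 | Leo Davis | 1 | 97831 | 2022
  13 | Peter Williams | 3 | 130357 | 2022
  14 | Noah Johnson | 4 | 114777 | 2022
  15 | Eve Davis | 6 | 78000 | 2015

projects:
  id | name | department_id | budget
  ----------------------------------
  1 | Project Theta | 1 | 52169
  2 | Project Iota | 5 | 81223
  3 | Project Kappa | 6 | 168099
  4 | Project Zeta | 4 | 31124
SELECT p.name, COUNT(*) AS n FROM employees c JOIN departments p ON c.department_id = p.id GROUP BY p.id, p.name

Execution result:
name | n
HR | 2
Engineering | 3
Marketing | 3
Research | 2
Support | 2
Operations | 3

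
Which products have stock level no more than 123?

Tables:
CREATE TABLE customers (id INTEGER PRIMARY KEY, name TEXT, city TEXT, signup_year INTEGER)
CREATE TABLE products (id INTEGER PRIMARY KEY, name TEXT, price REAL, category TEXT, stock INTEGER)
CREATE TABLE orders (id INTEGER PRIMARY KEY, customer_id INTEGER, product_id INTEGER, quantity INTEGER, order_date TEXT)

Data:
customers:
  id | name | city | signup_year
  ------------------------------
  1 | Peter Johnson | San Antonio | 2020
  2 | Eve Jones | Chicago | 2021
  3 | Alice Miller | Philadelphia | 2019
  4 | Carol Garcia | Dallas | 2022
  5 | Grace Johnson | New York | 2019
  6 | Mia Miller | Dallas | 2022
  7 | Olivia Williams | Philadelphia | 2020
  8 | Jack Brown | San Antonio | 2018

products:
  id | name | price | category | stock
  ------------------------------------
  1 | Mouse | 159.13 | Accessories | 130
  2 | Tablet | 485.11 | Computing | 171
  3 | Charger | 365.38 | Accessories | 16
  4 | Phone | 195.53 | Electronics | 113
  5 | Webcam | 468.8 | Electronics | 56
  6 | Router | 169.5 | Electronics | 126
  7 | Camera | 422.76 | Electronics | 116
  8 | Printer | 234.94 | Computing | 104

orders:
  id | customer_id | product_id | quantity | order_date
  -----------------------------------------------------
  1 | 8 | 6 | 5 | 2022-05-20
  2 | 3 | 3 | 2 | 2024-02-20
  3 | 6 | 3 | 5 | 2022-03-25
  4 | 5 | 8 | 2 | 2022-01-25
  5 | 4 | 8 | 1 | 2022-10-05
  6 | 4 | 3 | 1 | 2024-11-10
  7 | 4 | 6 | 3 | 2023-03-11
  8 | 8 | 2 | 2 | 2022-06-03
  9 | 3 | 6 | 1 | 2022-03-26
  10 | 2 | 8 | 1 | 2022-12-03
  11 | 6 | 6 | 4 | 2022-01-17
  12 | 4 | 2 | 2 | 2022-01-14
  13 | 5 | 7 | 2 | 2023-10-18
SELECT name, stock FROM products WHERE stock <= 123

Execution result:
name | stock
Charger | 16
Phone | 113
Webcam | 56
Camera | 116
Printer | 104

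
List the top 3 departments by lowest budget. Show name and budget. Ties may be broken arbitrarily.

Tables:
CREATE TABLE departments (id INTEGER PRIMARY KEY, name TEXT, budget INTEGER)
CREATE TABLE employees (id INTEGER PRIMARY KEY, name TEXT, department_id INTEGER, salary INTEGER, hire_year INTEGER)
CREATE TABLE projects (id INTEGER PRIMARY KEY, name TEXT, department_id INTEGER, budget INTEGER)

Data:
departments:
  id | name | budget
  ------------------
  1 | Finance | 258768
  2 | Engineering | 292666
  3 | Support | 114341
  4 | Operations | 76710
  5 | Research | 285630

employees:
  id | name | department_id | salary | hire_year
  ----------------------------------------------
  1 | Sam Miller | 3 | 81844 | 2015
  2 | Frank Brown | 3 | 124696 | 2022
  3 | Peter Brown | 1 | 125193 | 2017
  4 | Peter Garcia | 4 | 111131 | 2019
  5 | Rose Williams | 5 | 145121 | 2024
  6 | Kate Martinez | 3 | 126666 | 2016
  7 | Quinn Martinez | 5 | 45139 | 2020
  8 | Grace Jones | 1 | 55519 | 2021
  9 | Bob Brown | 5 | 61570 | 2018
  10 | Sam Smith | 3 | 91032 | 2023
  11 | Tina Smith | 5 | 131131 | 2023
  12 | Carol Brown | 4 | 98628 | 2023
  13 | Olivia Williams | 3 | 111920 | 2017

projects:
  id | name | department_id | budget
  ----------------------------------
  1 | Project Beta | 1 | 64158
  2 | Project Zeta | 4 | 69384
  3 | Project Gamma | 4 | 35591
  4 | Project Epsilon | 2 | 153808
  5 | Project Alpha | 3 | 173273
SELECT name, budget FROM departments ORDER BY budget ASC LIMIT 3

Execution result:
name | budget
Operations | 76710
Support | 114341
Finance | 258768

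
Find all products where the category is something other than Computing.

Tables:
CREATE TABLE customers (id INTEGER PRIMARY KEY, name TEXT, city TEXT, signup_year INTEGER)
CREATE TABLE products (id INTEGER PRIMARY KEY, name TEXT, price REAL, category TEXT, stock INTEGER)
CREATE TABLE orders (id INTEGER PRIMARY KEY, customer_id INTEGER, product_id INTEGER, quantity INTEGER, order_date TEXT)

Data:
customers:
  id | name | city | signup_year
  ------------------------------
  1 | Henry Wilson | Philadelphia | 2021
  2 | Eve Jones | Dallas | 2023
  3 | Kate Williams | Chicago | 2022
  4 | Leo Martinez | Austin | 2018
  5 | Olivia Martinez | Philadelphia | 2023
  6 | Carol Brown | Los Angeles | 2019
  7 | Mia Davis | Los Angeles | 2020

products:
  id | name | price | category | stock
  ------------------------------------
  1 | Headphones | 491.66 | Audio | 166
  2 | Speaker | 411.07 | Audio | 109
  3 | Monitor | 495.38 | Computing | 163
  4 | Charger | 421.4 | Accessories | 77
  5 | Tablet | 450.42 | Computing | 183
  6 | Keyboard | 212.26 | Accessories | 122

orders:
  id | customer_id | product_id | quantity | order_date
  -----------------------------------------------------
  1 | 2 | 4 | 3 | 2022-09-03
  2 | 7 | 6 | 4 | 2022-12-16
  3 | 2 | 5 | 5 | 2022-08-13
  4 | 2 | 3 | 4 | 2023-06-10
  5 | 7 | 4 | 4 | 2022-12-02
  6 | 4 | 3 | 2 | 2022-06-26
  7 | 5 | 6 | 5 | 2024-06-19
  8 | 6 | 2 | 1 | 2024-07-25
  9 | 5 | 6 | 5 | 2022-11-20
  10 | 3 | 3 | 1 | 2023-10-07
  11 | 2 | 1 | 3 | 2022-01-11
SELECT name, category FROM products WHERE category <> 'Computing'

Execution result:
name | category
Headphones | Audio
Speaker | Audio
Charger | Accessories
Keyboard | Accessories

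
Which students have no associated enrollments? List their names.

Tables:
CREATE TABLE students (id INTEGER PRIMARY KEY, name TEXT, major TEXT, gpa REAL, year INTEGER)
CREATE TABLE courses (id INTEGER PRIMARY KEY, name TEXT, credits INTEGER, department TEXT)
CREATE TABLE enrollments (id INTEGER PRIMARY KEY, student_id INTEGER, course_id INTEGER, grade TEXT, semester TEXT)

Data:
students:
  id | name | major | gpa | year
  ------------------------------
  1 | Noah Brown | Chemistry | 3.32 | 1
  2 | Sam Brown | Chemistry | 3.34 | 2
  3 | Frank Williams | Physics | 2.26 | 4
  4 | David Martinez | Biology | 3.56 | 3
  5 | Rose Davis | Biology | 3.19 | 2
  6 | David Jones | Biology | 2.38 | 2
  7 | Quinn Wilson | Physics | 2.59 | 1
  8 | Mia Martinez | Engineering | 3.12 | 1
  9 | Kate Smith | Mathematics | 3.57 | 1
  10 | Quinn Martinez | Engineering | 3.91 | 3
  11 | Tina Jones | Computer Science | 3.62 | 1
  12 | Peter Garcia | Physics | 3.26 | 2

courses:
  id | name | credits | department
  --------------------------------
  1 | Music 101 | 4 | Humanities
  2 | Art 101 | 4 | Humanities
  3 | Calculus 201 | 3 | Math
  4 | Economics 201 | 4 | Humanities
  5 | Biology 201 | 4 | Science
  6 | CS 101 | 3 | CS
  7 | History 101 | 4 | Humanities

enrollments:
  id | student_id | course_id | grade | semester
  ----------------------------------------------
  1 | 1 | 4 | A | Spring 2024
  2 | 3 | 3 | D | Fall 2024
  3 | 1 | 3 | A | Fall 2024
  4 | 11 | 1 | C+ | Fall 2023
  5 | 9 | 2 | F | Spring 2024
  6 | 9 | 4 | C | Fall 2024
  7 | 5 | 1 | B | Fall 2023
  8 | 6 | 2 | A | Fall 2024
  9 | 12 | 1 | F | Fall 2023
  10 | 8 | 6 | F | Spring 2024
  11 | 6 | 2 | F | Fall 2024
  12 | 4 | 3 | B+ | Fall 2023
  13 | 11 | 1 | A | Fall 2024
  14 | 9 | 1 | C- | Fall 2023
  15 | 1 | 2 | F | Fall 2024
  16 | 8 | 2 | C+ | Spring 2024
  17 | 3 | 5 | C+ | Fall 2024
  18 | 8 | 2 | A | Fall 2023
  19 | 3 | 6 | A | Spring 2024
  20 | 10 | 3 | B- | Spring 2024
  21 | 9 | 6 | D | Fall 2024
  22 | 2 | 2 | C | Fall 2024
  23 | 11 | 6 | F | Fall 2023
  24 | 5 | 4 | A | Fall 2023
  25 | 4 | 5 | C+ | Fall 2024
SELECT p.name FROM students p LEFT JOIN enrollments c ON c.student_id = p.id WHERE c.id IS NULL

Execution result:
Quinn Wilson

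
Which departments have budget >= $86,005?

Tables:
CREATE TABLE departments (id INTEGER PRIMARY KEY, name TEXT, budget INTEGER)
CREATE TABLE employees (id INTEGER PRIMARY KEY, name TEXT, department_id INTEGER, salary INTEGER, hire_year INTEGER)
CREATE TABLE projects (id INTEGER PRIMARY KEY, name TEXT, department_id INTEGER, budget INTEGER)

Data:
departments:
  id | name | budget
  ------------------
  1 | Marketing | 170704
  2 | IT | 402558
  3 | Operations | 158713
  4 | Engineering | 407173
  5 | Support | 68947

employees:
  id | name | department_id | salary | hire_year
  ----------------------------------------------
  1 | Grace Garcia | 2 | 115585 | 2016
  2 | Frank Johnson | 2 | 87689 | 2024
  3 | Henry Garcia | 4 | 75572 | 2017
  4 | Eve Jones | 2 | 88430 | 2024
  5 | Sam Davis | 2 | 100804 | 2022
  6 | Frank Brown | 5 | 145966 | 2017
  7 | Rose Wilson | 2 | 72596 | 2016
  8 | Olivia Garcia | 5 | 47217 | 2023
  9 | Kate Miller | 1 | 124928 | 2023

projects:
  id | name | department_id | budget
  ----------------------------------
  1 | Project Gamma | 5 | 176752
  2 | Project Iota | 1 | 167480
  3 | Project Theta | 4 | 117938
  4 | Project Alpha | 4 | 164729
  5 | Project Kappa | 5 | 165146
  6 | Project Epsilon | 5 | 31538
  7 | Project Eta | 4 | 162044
SELECT name, budget FROM departments WHERE budget >= 86005

Execution result:
name | budget
Marketing | 170704
IT | 402558
Operations | 158713
Engineering | 407173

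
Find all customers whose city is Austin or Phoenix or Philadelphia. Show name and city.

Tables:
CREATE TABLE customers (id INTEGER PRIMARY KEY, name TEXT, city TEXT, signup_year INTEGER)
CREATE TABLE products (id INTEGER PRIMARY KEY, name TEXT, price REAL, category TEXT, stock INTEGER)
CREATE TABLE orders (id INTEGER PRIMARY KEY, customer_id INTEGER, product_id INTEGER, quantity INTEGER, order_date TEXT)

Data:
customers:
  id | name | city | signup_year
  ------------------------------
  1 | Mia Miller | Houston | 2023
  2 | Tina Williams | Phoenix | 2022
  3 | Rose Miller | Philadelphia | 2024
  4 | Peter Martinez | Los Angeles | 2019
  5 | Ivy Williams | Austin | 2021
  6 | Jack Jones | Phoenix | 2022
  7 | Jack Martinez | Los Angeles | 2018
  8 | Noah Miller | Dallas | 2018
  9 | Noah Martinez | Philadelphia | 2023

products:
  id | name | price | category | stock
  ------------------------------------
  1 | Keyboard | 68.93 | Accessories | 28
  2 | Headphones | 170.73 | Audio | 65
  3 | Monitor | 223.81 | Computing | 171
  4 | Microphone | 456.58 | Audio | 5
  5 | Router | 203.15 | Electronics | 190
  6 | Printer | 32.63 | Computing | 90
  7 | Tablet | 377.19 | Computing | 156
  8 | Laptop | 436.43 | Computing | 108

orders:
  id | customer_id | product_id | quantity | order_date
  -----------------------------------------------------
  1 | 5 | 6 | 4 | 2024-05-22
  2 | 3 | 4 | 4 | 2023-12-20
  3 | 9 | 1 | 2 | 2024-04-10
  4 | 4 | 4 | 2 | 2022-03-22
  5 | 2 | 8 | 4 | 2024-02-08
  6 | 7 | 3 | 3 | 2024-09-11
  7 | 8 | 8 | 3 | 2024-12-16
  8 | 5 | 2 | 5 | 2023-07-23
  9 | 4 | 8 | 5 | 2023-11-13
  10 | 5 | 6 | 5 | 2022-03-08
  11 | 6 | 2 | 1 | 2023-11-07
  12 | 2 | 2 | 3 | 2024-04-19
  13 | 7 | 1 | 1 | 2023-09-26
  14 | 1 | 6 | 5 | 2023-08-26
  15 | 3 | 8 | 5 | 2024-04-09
SELECT name, city FROM customers WHERE city IN ('Austin', 'Phoenix', 'Philadelphia')

Execution result:
name | city
Tina Williams | Phoenix
Rose Miller | Philadelphia
Ivy Williams | Austin
Jack Jones | Phoenix
Noah Martinez | Philadelphia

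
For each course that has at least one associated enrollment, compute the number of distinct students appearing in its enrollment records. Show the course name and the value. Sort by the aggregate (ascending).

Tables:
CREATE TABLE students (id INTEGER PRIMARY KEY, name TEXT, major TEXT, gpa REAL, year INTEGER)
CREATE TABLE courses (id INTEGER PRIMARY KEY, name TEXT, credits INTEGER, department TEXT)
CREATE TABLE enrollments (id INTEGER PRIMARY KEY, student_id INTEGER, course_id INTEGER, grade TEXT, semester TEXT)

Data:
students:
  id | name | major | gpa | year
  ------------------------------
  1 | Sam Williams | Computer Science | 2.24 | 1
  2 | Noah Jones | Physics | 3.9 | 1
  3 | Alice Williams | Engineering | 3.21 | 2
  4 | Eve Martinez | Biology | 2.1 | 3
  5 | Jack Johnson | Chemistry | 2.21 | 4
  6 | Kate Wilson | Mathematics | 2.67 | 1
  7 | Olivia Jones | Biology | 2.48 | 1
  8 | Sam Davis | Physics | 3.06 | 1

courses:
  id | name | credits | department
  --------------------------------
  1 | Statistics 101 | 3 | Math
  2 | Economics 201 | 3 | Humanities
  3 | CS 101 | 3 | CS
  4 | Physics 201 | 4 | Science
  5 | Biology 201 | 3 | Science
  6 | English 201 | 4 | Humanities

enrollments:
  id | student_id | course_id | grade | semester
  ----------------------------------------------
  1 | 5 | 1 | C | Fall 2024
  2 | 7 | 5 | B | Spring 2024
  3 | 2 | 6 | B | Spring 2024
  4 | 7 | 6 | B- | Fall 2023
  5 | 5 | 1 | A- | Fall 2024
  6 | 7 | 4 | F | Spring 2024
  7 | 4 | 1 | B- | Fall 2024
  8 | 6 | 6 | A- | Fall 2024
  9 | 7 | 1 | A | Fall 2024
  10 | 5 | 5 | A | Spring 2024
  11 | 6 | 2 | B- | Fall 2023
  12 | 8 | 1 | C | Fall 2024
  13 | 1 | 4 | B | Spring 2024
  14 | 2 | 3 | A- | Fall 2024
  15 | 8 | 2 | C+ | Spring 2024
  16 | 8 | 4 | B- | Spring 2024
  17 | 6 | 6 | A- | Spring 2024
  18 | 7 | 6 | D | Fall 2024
SELECT p.name, COUNT(DISTINCT c.student_id) AS distinct_student_count FROM enrollments c JOIN courses p ON c.course_id = p.id GROUP BY p.id, p.name ORDER BY distinct_student_count ASC

Execution result:
name | distinct_student_count
CS 101 | 1
Economics 201 | 2
Biology 201 | 2
Physics 201 | 3
English 201 | 3
Statistics 101 | 4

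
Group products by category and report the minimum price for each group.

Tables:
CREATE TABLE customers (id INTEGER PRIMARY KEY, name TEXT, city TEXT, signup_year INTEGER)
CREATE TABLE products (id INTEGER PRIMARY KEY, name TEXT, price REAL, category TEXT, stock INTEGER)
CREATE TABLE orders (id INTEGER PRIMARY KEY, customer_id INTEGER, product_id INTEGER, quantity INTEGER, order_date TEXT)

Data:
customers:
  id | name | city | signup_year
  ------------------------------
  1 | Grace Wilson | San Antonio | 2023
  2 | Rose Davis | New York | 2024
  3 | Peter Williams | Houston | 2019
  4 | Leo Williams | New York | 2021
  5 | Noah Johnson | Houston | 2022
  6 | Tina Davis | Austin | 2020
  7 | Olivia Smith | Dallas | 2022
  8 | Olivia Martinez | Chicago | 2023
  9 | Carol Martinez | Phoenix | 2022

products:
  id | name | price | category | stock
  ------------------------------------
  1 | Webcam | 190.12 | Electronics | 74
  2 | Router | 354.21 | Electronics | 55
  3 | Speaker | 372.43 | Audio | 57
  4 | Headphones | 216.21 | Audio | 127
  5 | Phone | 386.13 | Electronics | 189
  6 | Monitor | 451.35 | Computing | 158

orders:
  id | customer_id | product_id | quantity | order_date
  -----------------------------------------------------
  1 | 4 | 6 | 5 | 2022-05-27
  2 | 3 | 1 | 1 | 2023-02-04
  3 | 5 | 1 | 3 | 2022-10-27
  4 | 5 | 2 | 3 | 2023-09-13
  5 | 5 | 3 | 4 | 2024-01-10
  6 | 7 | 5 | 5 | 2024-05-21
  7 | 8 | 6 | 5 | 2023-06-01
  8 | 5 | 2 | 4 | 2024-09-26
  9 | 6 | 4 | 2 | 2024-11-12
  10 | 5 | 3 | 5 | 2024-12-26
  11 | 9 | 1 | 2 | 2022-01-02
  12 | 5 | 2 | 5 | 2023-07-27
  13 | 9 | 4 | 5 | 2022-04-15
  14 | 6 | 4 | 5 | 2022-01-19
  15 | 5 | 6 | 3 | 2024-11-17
SELECT category, MIN(price) AS min_price FROM products GROUP BY category

Execution result:
category | min_price
Audio | 216.21
Computing | 451.35
Electronics | 190.12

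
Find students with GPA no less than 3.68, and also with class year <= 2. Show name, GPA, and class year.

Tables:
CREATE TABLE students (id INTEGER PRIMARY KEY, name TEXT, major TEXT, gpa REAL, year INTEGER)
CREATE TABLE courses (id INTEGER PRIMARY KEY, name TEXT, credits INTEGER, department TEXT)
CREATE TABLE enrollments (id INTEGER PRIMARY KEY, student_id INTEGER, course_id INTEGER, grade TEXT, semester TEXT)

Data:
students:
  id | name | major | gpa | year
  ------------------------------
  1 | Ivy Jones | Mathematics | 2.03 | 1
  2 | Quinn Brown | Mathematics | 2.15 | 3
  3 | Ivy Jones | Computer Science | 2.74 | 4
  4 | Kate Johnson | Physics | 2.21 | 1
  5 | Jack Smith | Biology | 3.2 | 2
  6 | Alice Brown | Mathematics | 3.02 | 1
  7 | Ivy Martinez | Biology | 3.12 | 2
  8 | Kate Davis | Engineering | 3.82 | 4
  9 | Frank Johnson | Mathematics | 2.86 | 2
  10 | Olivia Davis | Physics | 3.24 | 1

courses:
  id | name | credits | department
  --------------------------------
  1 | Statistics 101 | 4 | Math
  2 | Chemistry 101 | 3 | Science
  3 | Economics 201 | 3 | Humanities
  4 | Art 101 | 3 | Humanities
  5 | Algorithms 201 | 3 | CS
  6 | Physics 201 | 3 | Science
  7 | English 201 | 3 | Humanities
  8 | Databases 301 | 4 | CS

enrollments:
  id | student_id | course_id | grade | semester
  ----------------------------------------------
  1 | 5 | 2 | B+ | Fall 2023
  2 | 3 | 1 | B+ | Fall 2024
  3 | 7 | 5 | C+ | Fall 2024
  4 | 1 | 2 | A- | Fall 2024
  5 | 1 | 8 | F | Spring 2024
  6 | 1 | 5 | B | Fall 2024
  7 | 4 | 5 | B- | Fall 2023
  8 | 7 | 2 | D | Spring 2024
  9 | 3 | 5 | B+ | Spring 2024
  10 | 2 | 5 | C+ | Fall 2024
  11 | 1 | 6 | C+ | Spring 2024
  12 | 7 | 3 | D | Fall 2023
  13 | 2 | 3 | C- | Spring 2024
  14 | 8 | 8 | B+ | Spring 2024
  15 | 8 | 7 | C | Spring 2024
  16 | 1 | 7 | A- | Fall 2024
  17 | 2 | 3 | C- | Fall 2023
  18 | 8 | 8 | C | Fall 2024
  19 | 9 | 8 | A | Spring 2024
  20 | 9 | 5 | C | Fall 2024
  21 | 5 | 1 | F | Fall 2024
SELECT name, gpa, year FROM students WHERE gpa >= 3.68 AND year <= 2

Execution result:
(no rows)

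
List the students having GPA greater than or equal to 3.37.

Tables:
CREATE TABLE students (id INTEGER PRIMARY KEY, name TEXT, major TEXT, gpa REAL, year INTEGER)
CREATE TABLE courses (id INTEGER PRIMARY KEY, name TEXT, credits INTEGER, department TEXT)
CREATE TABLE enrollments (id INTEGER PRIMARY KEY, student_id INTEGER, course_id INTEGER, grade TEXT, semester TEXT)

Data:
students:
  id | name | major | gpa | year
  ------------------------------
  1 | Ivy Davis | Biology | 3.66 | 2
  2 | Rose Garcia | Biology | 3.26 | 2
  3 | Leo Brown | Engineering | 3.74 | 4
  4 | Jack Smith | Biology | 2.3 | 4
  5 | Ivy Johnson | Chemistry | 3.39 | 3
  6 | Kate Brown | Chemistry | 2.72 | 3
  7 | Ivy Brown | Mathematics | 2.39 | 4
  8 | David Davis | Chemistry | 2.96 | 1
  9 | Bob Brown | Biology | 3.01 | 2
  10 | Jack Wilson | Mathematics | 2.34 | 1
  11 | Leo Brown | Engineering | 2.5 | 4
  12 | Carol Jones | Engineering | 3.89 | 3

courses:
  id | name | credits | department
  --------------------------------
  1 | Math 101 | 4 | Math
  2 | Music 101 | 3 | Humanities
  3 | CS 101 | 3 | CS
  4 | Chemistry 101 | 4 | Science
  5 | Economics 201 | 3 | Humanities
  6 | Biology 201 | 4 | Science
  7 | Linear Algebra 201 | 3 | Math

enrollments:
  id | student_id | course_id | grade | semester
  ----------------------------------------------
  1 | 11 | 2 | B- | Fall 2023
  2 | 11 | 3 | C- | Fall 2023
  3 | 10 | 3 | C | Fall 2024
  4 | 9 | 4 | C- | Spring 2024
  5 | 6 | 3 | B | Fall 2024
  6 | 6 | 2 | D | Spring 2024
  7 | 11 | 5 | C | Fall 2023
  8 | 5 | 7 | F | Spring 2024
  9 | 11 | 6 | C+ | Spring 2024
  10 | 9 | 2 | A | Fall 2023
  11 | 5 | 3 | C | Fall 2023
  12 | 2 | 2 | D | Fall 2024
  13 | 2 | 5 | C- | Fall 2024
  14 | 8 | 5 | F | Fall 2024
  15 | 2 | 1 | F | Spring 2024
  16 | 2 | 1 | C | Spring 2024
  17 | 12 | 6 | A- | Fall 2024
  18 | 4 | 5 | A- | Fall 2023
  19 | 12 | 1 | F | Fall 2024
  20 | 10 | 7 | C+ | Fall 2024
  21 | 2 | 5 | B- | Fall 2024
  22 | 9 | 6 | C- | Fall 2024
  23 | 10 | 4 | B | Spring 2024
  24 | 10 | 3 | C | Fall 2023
SELECT name, gpa FROM students WHERE gpa >= 3.37

Execution result:
name | gpa
Ivy Davis | 3.66
Leo Brown | 3.74
Ivy Johnson | 3.39
Carol Jones | 3.89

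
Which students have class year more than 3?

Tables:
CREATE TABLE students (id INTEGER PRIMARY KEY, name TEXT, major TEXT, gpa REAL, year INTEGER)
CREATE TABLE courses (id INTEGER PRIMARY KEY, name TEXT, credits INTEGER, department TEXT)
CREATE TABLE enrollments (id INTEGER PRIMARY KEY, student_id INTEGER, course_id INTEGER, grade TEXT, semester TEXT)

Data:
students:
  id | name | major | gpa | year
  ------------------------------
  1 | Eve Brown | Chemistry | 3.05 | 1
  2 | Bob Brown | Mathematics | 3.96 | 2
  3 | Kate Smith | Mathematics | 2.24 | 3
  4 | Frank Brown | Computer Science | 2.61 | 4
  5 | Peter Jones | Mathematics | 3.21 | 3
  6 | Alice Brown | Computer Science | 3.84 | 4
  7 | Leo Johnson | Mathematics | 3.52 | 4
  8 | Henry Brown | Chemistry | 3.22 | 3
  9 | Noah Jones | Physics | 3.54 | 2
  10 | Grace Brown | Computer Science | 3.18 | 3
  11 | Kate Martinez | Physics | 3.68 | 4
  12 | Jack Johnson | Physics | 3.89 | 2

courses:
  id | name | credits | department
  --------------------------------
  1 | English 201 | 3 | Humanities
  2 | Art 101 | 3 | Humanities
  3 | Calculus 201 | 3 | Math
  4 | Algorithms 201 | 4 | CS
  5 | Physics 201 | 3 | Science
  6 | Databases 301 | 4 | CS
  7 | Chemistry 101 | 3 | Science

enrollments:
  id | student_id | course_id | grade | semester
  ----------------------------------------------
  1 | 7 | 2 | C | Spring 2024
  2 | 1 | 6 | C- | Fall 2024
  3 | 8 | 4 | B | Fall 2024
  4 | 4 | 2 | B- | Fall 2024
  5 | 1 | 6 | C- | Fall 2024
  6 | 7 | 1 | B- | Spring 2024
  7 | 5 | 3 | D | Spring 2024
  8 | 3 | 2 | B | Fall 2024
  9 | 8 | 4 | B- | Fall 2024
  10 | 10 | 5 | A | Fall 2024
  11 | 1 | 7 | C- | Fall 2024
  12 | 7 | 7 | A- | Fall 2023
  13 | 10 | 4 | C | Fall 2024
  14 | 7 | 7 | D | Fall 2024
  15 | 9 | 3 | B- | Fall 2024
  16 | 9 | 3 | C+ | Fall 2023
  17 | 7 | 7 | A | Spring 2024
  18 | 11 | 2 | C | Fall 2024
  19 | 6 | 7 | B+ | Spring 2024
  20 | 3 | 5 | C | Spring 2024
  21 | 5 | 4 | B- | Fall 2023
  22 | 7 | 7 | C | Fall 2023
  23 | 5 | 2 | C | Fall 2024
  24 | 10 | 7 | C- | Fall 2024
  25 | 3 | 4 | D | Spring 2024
SELECT name, year FROM students WHERE year > 3

Execution result:
name | year
Frank Brown | 4
Alice Brown | 4
Leo Johnson | 4
Kate Martinez | 4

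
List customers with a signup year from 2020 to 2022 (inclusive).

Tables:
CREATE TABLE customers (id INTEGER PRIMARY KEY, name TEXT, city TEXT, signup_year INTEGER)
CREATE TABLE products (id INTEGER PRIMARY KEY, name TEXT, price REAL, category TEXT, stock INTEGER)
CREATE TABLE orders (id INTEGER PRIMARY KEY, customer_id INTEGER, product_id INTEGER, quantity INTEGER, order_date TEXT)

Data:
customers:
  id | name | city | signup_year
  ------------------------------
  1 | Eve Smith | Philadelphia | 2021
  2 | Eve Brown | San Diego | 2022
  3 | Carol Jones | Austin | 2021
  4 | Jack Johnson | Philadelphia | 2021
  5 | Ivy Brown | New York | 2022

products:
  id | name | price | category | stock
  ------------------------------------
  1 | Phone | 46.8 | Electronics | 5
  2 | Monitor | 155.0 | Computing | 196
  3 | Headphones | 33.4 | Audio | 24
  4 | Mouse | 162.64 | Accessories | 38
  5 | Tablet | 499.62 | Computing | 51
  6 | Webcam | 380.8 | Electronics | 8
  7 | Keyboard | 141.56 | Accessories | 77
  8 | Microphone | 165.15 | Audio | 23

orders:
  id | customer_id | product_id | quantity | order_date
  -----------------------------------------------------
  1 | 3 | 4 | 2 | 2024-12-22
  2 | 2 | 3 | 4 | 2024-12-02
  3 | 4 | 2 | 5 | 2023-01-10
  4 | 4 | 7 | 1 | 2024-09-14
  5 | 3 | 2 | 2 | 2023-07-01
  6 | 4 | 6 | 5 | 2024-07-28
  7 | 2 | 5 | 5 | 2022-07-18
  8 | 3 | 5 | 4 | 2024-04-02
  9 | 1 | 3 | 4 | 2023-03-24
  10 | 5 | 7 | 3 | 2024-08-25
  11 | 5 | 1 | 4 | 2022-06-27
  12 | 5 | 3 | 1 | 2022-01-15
SELECT name, signup_year FROM customers WHERE signup_year BETWEEN 2020 AND 2022

Execution result:
name | signup_year
Eve Smith | 2021
Eve Brown | 2022
Carol Jones | 2021
Jack Johnson | 2021
Ivy Brown | 2022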